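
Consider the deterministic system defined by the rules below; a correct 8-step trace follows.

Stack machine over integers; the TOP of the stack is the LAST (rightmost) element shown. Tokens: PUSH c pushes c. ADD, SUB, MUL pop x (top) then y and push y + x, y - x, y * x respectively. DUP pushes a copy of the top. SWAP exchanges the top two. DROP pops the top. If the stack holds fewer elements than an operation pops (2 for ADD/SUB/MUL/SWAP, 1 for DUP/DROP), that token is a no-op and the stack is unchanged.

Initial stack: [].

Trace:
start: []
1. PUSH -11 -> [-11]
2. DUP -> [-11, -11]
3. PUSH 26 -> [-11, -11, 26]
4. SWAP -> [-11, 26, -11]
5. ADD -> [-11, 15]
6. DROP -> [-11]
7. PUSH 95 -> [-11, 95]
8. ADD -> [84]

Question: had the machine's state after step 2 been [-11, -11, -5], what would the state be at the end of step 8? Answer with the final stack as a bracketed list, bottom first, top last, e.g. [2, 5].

[-11, 84]

state after step 2 := [-11, -11, -5]
3. PUSH 26 -> [-11, -11, -5, 26]
4. SWAP -> [-11, -11, 26, -5]
5. ADD -> [-11, -11, 21]
6. DROP -> [-11, -11]
7. PUSH 95 -> [-11, -11, 95]
8. ADD -> [-11, 84]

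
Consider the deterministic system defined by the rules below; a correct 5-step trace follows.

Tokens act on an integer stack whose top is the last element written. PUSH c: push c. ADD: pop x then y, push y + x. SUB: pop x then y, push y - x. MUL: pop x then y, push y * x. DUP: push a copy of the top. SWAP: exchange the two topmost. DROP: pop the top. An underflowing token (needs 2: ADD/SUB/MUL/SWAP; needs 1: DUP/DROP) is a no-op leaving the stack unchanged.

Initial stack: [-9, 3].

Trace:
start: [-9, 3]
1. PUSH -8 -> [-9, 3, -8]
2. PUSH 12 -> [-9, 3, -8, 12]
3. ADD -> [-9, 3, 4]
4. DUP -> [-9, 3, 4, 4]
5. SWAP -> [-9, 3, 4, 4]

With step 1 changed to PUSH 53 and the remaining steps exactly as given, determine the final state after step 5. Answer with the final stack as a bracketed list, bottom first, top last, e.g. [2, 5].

[-9, 3, 65, 65]

(re-executing from step 1 with the substitution; state before step 1: [-9, 3])
1. PUSH 53 -> [-9, 3, 53]
2. PUSH 12 -> [-9, 3, 53, 12]
3. ADD -> [-9, 3, 65]
4. DUP -> [-9, 3, 65, 65]
5. SWAP -> [-9, 3, 65, 65]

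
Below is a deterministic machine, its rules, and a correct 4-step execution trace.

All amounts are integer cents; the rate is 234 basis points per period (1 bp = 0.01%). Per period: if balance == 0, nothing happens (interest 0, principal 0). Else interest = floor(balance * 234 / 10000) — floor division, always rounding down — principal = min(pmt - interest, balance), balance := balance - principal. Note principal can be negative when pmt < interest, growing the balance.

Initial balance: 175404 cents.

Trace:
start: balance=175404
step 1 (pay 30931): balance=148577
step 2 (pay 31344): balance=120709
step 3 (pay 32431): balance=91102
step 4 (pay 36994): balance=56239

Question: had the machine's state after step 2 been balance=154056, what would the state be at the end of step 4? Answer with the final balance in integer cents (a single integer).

state after step 2 := balance=154056
step 3 (pay 32431): balance=125229
step 4 (pay 36994): balance=91165

91165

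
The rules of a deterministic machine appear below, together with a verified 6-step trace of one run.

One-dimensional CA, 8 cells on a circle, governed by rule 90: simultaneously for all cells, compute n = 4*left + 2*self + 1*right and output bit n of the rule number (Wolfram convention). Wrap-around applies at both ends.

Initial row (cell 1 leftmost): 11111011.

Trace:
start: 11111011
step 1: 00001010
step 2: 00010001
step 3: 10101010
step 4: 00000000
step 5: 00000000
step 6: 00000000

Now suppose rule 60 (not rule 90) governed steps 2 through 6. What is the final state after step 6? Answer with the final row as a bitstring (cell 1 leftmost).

(re-executing steps 2..6 under rule 60; state before step 2: 00001010)
step 2: 00001111
step 3: 10001000
step 4: 11001100
step 5: 10101010
step 6: 11111111

11111111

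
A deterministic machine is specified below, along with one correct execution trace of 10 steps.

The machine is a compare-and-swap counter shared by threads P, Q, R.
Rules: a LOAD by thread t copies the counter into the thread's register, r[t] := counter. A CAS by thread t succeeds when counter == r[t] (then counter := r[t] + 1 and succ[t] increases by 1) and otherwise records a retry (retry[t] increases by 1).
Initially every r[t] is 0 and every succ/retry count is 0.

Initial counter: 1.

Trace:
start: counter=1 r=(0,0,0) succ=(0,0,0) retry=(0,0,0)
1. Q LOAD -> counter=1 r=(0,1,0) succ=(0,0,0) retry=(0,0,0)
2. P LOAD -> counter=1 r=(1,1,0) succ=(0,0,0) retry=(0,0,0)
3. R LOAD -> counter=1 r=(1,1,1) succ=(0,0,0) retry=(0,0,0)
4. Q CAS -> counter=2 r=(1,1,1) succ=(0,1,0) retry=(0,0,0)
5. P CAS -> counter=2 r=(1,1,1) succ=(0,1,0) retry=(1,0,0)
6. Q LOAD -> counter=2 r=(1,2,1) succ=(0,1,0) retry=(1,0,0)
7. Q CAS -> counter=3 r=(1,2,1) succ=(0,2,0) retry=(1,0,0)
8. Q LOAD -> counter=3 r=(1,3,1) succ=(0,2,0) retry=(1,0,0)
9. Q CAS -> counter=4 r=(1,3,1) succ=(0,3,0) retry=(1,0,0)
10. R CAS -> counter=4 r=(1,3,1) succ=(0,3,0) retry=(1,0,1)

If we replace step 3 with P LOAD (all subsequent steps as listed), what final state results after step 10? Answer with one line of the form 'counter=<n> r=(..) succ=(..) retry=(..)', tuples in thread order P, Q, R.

(re-executing from step 3 with the substitution; state before step 3: counter=1 r=(1,1,0) succ=(0,0,0) retry=(0,0,0))
3. P LOAD -> counter=1 r=(1,1,0) succ=(0,0,0) retry=(0,0,0)
4. Q CAS -> counter=2 r=(1,1,0) succ=(0,1,0) retry=(0,0,0)
5. P CAS -> counter=2 r=(1,1,0) succ=(0,1,0) retry=(1,0,0)
6. Q LOAD -> counter=2 r=(1,2,0) succ=(0,1,0) retry=(1,0,0)
7. Q CAS -> counter=3 r=(1,2,0) succ=(0,2,0) retry=(1,0,0)
8. Q LOAD -> counter=3 r=(1,3,0) succ=(0,2,0) retry=(1,0,0)
9. Q CAS -> counter=4 r=(1,3,0) succ=(0,3,0) retry=(1,0,0)
10. R CAS -> counter=4 r=(1,3,0) succ=(0,3,0) retry=(1,0,1)

counter=4 r=(1,3,0) succ=(0,3,0) retry=(1,0,1)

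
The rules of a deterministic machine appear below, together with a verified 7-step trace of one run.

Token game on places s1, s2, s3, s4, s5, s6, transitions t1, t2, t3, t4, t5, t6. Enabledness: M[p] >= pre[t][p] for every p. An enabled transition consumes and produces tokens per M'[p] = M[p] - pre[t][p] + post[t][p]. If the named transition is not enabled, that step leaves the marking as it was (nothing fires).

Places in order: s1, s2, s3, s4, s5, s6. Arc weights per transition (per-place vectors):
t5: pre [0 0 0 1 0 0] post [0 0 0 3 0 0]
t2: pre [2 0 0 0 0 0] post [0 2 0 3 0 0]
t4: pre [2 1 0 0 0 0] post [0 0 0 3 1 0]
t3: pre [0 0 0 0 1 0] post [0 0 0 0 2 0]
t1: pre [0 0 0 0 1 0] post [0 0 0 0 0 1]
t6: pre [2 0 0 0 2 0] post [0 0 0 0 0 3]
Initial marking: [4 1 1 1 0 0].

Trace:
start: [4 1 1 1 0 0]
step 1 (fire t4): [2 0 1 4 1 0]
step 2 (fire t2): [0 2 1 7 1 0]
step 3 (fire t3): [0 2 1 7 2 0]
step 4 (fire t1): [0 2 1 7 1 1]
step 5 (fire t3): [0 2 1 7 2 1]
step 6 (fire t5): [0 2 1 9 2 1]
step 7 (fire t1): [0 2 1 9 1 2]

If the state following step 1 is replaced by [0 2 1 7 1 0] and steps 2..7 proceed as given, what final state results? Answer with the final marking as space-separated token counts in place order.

state after step 1 := [0 2 1 7 1 0]
step 2 (fire t2): [0 2 1 7 1 0]
step 3 (fire t3): [0 2 1 7 2 0]
step 4 (fire t1): [0 2 1 7 1 1]
step 5 (fire t3): [0 2 1 7 2 1]
step 6 (fire t5): [0 2 1 9 2 1]
step 7 (fire t1): [0 2 1 9 1 2]

0 2 1 9 1 2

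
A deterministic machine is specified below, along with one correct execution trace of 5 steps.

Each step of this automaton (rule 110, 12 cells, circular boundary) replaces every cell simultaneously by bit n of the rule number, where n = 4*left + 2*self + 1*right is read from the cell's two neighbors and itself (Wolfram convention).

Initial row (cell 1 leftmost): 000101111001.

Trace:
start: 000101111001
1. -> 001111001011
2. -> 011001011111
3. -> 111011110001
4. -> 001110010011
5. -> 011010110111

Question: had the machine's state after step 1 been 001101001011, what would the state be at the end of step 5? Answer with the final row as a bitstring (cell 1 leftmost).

110111110111

state after step 1 := 001101001011
2. -> 011111011111
3. -> 110001110001
4. -> 010011010011
5. -> 110111110111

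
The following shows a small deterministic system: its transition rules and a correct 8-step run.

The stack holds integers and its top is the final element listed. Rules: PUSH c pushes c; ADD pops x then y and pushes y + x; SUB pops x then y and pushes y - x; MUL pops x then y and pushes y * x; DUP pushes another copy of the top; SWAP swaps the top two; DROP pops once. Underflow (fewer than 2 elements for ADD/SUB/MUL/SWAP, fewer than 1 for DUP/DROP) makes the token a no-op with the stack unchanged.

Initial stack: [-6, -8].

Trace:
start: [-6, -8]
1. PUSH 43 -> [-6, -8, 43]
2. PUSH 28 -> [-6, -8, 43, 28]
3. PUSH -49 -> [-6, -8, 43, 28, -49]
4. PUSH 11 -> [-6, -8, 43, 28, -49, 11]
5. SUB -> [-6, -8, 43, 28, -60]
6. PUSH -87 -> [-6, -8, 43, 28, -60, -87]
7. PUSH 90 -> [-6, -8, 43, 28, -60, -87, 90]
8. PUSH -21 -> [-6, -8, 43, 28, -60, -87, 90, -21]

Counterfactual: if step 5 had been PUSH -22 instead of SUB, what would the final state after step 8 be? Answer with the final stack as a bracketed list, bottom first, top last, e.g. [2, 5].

[-6, -8, 43, 28, -49, 11, -22, -87, 90, -21]

(re-executing from step 5 with the substitution; state before step 5: [-6, -8, 43, 28, -49, 11])
5. PUSH -22 -> [-6, -8, 43, 28, -49, 11, -22]
6. PUSH -87 -> [-6, -8, 43, 28, -49, 11, -22, -87]
7. PUSH 90 -> [-6, -8, 43, 28, -49, 11, -22, -87, 90]
8. PUSH -21 -> [-6, -8, 43, 28, -49, 11, -22, -87, 90, -21]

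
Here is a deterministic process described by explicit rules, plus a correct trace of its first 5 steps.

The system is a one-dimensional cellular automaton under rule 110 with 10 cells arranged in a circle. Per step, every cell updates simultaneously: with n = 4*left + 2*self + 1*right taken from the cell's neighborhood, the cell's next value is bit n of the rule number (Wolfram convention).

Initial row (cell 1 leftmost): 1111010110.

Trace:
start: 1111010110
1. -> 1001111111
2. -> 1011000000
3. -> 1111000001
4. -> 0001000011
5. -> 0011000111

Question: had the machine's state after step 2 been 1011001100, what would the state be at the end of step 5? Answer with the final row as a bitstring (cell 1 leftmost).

state after step 2 := 1011001100
3. -> 1111011101
4. -> 0001110111
5. -> 0011011101

0011011101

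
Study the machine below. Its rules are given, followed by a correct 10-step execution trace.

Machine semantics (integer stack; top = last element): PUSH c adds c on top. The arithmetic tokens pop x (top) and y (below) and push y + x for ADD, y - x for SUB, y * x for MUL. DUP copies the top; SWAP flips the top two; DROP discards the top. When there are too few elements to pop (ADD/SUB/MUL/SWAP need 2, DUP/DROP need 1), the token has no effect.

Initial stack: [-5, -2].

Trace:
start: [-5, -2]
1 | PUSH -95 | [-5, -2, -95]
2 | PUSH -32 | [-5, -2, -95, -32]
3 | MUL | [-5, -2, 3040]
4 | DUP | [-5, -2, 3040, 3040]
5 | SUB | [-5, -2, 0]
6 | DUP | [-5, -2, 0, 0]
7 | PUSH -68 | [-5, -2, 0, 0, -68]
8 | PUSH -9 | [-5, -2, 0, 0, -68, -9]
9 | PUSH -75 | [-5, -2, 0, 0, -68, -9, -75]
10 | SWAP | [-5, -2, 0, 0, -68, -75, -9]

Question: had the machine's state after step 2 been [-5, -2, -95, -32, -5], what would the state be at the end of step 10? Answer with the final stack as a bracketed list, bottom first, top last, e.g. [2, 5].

[-5, -2, -95, 0, 0, -68, -75, -9]

state after step 2 := [-5, -2, -95, -32, -5]
3 | MUL | [-5, -2, -95, 160]
4 | DUP | [-5, -2, -95, 160, 160]
5 | SUB | [-5, -2, -95, 0]
6 | DUP | [-5, -2, -95, 0, 0]
7 | PUSH -68 | [-5, -2, -95, 0, 0, -68]
8 | PUSH -9 | [-5, -2, -95, 0, 0, -68, -9]
9 | PUSH -75 | [-5, -2, -95, 0, 0, -68, -9, -75]
10 | SWAP | [-5, -2, -95, 0, 0, -68, -75, -9]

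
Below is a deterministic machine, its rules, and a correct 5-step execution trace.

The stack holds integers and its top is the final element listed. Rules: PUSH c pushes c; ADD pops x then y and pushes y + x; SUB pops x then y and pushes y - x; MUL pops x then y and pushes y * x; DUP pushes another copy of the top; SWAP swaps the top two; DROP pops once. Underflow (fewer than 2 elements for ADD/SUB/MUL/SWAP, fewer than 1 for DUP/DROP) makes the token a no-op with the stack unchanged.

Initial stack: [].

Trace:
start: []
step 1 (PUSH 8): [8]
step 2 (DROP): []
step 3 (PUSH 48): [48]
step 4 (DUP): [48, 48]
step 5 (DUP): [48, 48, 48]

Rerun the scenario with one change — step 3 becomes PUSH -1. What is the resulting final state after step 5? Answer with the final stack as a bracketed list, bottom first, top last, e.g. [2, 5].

(re-executing from step 3 with the substitution; state before step 3: [])
step 3 (PUSH -1): [-1]
step 4 (DUP): [-1, -1]
step 5 (DUP): [-1, -1, -1]

[-1, -1, -1]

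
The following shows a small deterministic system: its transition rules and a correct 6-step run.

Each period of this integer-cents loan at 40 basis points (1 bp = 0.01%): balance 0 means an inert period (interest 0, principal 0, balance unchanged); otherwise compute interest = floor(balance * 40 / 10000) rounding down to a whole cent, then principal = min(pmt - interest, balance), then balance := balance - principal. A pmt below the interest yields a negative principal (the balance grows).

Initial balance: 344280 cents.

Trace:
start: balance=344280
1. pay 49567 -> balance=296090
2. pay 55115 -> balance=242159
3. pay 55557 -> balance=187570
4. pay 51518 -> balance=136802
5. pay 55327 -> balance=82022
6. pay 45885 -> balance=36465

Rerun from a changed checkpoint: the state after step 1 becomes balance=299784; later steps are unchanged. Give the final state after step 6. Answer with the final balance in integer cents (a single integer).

state after step 1 := balance=299784
2. pay 55115 -> balance=245868
3. pay 55557 -> balance=191294
4. pay 51518 -> balance=140541
5. pay 55327 -> balance=85776
6. pay 45885 -> balance=40234

40234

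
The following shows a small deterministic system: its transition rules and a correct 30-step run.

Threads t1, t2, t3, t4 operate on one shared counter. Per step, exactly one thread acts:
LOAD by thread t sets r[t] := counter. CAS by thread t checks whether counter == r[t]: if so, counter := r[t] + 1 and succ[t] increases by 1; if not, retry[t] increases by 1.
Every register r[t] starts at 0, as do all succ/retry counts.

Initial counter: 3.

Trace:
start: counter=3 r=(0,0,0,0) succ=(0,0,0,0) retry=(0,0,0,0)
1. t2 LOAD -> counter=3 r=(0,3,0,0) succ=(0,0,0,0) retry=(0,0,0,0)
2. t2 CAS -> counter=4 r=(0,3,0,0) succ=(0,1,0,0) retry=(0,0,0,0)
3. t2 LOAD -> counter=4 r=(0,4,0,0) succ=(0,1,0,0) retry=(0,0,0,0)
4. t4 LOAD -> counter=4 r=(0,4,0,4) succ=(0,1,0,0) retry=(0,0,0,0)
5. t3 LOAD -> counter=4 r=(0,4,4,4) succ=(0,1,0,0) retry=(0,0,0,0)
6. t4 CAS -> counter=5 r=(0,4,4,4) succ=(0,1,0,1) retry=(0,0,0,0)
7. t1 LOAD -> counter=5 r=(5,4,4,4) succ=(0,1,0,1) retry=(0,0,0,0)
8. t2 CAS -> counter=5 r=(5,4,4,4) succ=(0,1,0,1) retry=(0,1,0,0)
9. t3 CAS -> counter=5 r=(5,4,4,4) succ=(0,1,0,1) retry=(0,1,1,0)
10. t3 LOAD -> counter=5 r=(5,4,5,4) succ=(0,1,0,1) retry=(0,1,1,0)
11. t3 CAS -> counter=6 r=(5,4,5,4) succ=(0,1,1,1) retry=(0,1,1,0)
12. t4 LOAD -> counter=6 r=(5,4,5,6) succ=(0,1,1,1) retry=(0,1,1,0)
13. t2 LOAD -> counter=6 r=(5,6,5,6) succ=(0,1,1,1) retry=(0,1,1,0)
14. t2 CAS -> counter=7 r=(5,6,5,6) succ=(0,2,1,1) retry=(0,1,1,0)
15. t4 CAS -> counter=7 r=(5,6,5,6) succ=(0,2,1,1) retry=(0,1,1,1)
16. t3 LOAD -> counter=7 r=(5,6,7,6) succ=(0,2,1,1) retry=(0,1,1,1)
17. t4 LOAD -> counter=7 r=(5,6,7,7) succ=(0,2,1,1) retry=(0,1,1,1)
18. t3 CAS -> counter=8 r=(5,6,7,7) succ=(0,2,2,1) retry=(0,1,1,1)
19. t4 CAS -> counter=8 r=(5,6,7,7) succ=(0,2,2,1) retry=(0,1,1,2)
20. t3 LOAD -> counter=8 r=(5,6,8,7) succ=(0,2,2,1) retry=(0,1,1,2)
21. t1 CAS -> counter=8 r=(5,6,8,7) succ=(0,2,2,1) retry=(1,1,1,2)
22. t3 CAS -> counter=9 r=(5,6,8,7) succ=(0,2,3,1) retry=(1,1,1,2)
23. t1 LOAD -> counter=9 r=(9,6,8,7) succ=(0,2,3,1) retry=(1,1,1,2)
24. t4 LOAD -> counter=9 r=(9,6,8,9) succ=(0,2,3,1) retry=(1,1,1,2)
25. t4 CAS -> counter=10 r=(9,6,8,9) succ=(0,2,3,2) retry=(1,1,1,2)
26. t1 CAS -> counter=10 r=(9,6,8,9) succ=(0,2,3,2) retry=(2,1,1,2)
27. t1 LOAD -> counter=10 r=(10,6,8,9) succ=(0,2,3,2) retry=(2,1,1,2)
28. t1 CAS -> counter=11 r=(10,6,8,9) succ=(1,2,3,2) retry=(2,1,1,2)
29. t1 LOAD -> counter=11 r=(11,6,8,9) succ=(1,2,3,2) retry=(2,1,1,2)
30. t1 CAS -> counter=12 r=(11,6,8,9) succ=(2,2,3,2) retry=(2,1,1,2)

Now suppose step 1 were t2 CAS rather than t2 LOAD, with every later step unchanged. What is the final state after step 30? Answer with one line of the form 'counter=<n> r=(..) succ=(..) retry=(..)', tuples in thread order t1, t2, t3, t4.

counter=11 r=(10,5,7,8) succ=(2,1,3,2) retry=(2,3,1,2)

(re-executing from step 1 with the substitution; state before step 1: counter=3 r=(0,0,0,0) succ=(0,0,0,0) retry=(0,0,0,0))
1. t2 CAS -> counter=3 r=(0,0,0,0) succ=(0,0,0,0) retry=(0,1,0,0)
2. t2 CAS -> counter=3 r=(0,0,0,0) succ=(0,0,0,0) retry=(0,2,0,0)
3. t2 LOAD -> counter=3 r=(0,3,0,0) succ=(0,0,0,0) retry=(0,2,0,0)
4. t4 LOAD -> counter=3 r=(0,3,0,3) succ=(0,0,0,0) retry=(0,2,0,0)
5. t3 LOAD -> counter=3 r=(0,3,3,3) succ=(0,0,0,0) retry=(0,2,0,0)
6. t4 CAS -> counter=4 r=(0,3,3,3) succ=(0,0,0,1) retry=(0,2,0,0)
7. t1 LOAD -> counter=4 r=(4,3,3,3) succ=(0,0,0,1) retry=(0,2,0,0)
8. t2 CAS -> counter=4 r=(4,3,3,3) succ=(0,0,0,1) retry=(0,3,0,0)
9. t3 CAS -> counter=4 r=(4,3,3,3) succ=(0,0,0,1) retry=(0,3,1,0)
10. t3 LOAD -> counter=4 r=(4,3,4,3) succ=(0,0,0,1) retry=(0,3,1,0)
11. t3 CAS -> counter=5 r=(4,3,4,3) succ=(0,0,1,1) retry=(0,3,1,0)
12. t4 LOAD -> counter=5 r=(4,3,4,5) succ=(0,0,1,1) retry=(0,3,1,0)
13. t2 LOAD -> counter=5 r=(4,5,4,5) succ=(0,0,1,1) retry=(0,3,1,0)
14. t2 CAS -> counter=6 r=(4,5,4,5) succ=(0,1,1,1) retry=(0,3,1,0)
15. t4 CAS -> counter=6 r=(4,5,4,5) succ=(0,1,1,1) retry=(0,3,1,1)
16. t3 LOAD -> counter=6 r=(4,5,6,5) succ=(0,1,1,1) retry=(0,3,1,1)
17. t4 LOAD -> counter=6 r=(4,5,6,6) succ=(0,1,1,1) retry=(0,3,1,1)
18. t3 CAS -> counter=7 r=(4,5,6,6) succ=(0,1,2,1) retry=(0,3,1,1)
19. t4 CAS -> counter=7 r=(4,5,6,6) succ=(0,1,2,1) retry=(0,3,1,2)
20. t3 LOAD -> counter=7 r=(4,5,7,6) succ=(0,1,2,1) retry=(0,3,1,2)
21. t1 CAS -> counter=7 r=(4,5,7,6) succ=(0,1,2,1) retry=(1,3,1,2)
22. t3 CAS -> counter=8 r=(4,5,7,6) succ=(0,1,3,1) retry=(1,3,1,2)
23. t1 LOAD -> counter=8 r=(8,5,7,6) succ=(0,1,3,1) retry=(1,3,1,2)
24. t4 LOAD -> counter=8 r=(8,5,7,8) succ=(0,1,3,1) retry=(1,3,1,2)
25. t4 CAS -> counter=9 r=(8,5,7,8) succ=(0,1,3,2) retry=(1,3,1,2)
26. t1 CAS -> counter=9 r=(8,5,7,8) succ=(0,1,3,2) retry=(2,3,1,2)
27. t1 LOAD -> counter=9 r=(9,5,7,8) succ=(0,1,3,2) retry=(2,3,1,2)
28. t1 CAS -> counter=10 r=(9,5,7,8) succ=(1,1,3,2) retry=(2,3,1,2)
29. t1 LOAD -> counter=10 r=(10,5,7,8) succ=(1,1,3,2) retry=(2,3,1,2)
30. t1 CAS -> counter=11 r=(10,5,7,8) succ=(2,1,3,2) retry=(2,3,1,2)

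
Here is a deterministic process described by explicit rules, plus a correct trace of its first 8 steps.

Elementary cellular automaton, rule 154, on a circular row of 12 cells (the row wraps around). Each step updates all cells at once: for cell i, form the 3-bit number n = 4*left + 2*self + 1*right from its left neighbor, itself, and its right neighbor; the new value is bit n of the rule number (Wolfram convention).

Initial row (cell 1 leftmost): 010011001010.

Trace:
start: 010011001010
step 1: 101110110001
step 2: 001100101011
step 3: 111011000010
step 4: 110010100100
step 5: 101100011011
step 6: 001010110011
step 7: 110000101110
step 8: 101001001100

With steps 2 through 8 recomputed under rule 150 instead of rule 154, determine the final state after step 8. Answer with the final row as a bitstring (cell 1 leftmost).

101110111011

(re-executing steps 2..8 under rule 150; state before step 2: 101110110001)
step 2: 000100001010
step 3: 001110011011
step 4: 110101100000
step 5: 000100010001
step 6: 101110111011
step 7: 000100010001
step 8: 101110111011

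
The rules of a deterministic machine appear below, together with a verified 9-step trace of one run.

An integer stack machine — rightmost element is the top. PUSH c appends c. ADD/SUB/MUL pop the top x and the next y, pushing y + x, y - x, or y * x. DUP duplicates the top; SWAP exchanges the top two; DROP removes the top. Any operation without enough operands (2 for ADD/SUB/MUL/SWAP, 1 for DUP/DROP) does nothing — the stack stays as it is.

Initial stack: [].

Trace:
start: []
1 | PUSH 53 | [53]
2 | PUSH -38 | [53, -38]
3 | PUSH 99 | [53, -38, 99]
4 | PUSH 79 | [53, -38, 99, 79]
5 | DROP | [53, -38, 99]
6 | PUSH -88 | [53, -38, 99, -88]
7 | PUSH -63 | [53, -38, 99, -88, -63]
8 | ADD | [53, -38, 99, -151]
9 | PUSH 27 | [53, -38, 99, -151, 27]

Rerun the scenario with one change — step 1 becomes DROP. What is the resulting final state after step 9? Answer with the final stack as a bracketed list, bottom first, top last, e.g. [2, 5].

[-38, 99, -151, 27]

(re-executing from step 1 with the substitution; state before step 1: [])
1 | DROP | []
2 | PUSH -38 | [-38]
3 | PUSH 99 | [-38, 99]
4 | PUSH 79 | [-38, 99, 79]
5 | DROP | [-38, 99]
6 | PUSH -88 | [-38, 99, -88]
7 | PUSH -63 | [-38, 99, -88, -63]
8 | ADD | [-38, 99, -151]
9 | PUSH 27 | [-38, 99, -151, 27]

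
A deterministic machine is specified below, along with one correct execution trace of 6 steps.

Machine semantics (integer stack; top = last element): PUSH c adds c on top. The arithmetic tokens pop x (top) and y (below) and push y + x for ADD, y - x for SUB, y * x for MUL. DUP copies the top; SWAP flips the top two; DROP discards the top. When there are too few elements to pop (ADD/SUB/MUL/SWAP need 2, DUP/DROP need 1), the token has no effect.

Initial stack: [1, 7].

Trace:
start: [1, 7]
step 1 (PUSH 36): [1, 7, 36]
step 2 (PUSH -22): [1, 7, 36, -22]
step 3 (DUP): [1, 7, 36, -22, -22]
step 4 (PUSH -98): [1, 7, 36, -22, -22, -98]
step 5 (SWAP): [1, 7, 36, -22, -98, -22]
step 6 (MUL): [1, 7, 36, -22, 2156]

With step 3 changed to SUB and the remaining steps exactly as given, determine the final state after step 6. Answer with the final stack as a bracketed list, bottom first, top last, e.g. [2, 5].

(re-executing from step 3 with the substitution; state before step 3: [1, 7, 36, -22])
step 3 (SUB): [1, 7, 58]
step 4 (PUSH -98): [1, 7, 58, -98]
step 5 (SWAP): [1, 7, -98, 58]
step 6 (MUL): [1, 7, -5684]

[1, 7, -5684]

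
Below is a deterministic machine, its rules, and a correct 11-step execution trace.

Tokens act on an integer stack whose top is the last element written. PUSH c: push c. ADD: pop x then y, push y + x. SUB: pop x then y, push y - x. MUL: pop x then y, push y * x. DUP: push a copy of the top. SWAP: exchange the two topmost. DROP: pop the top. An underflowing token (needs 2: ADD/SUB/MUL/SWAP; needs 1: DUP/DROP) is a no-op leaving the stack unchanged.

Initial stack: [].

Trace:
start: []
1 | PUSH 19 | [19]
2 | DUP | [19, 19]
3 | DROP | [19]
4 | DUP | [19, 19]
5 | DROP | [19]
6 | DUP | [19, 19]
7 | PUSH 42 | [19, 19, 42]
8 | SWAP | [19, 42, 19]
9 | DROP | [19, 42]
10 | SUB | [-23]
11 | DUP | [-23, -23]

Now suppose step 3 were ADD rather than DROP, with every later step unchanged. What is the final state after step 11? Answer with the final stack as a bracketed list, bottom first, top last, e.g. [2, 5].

(re-executing from step 3 with the substitution; state before step 3: [19, 19])
3 | ADD | [38]
4 | DUP | [38, 38]
5 | DROP | [38]
6 | DUP | [38, 38]
7 | PUSH 42 | [38, 38, 42]
8 | SWAP | [38, 42, 38]
9 | DROP | [38, 42]
10 | SUB | [-4]
11 | DUP | [-4, -4]

[-4, -4]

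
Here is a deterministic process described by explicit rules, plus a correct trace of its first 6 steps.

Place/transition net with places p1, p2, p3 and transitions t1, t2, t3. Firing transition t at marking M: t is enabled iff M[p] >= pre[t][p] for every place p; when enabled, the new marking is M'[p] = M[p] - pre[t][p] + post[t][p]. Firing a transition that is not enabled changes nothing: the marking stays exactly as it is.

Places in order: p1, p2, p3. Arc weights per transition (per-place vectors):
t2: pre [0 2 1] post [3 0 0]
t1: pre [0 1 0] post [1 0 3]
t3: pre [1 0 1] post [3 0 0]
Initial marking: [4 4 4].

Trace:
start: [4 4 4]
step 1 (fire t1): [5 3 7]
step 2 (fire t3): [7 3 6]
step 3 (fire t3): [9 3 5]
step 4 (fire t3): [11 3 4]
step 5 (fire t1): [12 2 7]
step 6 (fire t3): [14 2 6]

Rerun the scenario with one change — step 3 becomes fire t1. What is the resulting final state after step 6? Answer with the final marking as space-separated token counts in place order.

(re-executing from step 3 with the substitution; state before step 3: [7 3 6])
step 3 (fire t1): [8 2 9]
step 4 (fire t3): [10 2 8]
step 5 (fire t1): [11 1 11]
step 6 (fire t3): [13 1 10]

13 1 10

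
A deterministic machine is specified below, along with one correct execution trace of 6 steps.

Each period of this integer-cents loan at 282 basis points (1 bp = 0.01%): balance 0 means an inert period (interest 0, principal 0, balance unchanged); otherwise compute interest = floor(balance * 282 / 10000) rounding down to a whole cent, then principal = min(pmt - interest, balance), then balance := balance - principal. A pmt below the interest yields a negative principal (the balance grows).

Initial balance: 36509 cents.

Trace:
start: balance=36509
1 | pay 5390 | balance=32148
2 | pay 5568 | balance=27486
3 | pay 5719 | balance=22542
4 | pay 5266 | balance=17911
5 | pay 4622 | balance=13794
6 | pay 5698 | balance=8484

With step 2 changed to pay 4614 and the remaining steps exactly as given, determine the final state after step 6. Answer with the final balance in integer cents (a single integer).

(re-executing from step 2 with the substitution; state before step 2: balance=32148)
2 | pay 4614 | balance=28440
3 | pay 5719 | balance=23523
4 | pay 5266 | balance=18920
5 | pay 4622 | balance=14831
6 | pay 5698 | balance=9551

9551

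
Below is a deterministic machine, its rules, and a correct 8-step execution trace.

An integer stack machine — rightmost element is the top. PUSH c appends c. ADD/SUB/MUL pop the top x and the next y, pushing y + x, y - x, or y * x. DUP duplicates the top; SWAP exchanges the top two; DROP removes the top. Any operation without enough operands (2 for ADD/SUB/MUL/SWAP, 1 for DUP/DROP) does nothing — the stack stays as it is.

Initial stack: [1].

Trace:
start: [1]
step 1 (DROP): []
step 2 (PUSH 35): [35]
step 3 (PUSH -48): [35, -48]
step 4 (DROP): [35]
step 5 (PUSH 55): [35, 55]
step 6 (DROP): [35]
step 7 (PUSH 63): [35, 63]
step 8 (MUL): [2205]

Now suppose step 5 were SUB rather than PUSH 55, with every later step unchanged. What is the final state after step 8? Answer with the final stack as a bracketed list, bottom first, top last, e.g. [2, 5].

(re-executing from step 5 with the substitution; state before step 5: [35])
step 5 (SUB): [35]
step 6 (DROP): []
step 7 (PUSH 63): [63]
step 8 (MUL): [63]

[63]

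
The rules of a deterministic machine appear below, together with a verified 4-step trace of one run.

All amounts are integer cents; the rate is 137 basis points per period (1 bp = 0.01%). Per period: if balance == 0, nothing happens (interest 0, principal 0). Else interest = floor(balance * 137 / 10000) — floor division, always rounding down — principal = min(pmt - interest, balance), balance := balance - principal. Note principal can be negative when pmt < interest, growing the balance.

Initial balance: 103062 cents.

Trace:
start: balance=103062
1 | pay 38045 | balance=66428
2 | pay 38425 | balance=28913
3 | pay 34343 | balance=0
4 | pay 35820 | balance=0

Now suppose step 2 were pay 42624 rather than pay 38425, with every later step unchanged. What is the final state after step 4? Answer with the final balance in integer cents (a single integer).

(re-executing from step 2 with the substitution; state before step 2: balance=66428)
2 | pay 42624 | balance=24714
3 | pay 34343 | balance=0
4 | pay 35820 | balance=0

0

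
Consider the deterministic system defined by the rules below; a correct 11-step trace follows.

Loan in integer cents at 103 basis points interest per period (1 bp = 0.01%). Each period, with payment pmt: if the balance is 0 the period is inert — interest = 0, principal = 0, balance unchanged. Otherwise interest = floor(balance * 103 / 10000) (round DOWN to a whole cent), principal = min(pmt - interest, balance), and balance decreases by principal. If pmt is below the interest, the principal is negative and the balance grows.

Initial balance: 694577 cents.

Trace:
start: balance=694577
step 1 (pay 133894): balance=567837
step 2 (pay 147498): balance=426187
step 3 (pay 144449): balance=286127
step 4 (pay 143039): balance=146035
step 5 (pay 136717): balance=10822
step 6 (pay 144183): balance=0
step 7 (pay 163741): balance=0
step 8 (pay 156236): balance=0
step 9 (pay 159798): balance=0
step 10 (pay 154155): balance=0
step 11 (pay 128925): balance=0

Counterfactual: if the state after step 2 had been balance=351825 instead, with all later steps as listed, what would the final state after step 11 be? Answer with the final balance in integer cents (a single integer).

0

state after step 2 := balance=351825
step 3 (pay 144449): balance=210999
step 4 (pay 143039): balance=70133
step 5 (pay 136717): balance=0
step 6 (pay 144183): balance=0
step 7 (pay 163741): balance=0
step 8 (pay 156236): balance=0
step 9 (pay 159798): balance=0
step 10 (pay 154155): balance=0
step 11 (pay 128925): balance=0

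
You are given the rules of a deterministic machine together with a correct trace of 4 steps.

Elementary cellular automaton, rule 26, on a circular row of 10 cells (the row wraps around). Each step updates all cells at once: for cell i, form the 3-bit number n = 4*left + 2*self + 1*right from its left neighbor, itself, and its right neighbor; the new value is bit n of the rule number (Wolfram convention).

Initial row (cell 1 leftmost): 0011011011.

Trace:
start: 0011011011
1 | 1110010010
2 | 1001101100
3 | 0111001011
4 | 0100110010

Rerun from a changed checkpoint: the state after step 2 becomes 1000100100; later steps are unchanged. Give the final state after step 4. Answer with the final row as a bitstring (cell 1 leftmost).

state after step 2 := 1000100100
3 | 0101011011
4 | 0000010010

0000010010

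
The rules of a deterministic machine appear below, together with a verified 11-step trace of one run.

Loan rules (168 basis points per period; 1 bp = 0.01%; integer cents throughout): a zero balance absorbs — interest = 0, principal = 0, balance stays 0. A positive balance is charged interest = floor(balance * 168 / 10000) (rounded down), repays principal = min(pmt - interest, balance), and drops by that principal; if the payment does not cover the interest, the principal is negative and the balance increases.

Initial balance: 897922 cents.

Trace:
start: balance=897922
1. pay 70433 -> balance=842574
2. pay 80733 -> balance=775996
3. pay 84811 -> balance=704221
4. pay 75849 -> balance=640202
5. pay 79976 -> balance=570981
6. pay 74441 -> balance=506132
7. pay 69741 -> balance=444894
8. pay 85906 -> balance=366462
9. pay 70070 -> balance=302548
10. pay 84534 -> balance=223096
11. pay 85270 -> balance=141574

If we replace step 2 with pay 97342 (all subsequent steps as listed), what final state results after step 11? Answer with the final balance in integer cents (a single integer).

(re-executing from step 2 with the substitution; state before step 2: balance=842574)
2. pay 97342 -> balance=759387
3. pay 84811 -> balance=687333
4. pay 75849 -> balance=623031
5. pay 79976 -> balance=553521
6. pay 74441 -> balance=488379
7. pay 69741 -> balance=426842
8. pay 85906 -> balance=348106
9. pay 70070 -> balance=283884
10. pay 84534 -> balance=204119
11. pay 85270 -> balance=122278

122278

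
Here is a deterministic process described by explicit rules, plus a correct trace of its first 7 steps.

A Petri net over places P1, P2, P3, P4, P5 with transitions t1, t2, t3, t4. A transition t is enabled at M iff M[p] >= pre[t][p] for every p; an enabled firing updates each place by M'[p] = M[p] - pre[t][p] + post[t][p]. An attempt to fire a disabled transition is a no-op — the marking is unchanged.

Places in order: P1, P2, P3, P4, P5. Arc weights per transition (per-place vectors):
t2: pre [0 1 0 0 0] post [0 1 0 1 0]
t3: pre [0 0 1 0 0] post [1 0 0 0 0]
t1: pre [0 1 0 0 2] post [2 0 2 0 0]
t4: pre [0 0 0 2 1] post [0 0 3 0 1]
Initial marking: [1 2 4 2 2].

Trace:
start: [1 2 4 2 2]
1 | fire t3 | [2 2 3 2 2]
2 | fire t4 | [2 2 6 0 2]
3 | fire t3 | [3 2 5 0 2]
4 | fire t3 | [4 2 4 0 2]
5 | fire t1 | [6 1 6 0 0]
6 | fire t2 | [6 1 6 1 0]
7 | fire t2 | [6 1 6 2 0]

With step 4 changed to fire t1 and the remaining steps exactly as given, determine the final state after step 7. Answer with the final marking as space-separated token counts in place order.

(re-executing from step 4 with the substitution; state before step 4: [3 2 5 0 2])
4 | fire t1 | [5 1 7 0 0]
5 | fire t1 | [5 1 7 0 0]
6 | fire t2 | [5 1 7 1 0]
7 | fire t2 | [5 1 7 2 0]

5 1 7 2 0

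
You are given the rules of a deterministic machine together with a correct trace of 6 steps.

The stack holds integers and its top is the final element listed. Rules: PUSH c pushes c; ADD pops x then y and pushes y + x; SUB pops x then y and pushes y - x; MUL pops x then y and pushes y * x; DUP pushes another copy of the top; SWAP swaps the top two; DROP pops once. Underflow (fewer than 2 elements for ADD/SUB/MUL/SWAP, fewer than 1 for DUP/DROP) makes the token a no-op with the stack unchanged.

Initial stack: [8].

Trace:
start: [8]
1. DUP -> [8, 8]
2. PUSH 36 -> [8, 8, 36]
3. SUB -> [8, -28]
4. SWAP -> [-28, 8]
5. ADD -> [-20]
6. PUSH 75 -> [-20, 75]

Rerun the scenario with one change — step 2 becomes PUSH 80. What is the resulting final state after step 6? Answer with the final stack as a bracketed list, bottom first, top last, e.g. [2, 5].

[-64, 75]

(re-executing from step 2 with the substitution; state before step 2: [8, 8])
2. PUSH 80 -> [8, 8, 80]
3. SUB -> [8, -72]
4. SWAP -> [-72, 8]
5. ADD -> [-64]
6. PUSH 75 -> [-64, 75]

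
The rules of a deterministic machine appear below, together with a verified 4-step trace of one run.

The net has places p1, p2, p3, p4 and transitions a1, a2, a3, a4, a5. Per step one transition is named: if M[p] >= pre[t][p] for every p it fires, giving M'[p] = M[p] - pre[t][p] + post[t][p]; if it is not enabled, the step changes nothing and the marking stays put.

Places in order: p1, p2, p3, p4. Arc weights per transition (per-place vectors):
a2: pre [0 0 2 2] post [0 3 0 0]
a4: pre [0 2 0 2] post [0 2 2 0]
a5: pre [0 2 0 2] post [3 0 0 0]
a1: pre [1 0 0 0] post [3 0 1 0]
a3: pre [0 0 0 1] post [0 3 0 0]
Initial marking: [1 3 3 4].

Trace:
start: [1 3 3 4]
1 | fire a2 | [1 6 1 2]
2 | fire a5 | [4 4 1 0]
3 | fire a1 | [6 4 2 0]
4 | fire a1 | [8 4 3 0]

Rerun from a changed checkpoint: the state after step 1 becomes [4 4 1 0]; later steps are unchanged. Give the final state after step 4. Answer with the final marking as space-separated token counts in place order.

8 4 3 0

state after step 1 := [4 4 1 0]
2 | fire a5 | [4 4 1 0]
3 | fire a1 | [6 4 2 0]
4 | fire a1 | [8 4 3 0]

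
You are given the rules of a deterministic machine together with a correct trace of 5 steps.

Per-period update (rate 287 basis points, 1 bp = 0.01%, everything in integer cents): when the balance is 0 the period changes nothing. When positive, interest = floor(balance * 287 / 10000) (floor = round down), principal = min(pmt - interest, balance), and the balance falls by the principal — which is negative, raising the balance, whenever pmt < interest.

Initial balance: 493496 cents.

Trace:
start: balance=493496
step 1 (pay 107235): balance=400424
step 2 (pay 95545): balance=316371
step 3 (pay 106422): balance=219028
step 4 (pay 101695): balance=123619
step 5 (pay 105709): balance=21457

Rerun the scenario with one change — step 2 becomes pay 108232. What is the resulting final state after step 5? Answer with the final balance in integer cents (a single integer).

(re-executing from step 2 with the substitution; state before step 2: balance=400424)
step 2 (pay 108232): balance=303684
step 3 (pay 106422): balance=205977
step 4 (pay 101695): balance=110193
step 5 (pay 105709): balance=7646

7646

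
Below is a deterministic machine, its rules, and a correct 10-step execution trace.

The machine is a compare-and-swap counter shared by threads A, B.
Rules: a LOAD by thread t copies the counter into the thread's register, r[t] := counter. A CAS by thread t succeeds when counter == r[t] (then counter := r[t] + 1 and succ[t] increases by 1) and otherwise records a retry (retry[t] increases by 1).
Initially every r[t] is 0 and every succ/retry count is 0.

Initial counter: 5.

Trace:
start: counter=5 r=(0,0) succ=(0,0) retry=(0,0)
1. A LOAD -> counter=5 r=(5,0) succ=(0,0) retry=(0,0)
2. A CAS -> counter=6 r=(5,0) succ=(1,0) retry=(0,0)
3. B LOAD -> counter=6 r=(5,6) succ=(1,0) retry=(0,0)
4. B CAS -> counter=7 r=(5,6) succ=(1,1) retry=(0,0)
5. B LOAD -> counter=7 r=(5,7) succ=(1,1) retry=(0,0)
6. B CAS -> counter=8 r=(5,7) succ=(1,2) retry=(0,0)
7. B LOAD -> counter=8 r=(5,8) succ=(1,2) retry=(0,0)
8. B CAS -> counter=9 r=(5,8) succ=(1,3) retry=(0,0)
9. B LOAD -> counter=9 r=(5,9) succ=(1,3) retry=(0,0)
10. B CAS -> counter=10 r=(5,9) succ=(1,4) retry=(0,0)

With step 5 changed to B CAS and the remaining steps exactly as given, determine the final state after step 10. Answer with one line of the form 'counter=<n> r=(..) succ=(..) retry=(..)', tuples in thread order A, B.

counter=9 r=(5,8) succ=(1,3) retry=(0,2)

(re-executing from step 5 with the substitution; state before step 5: counter=7 r=(5,6) succ=(1,1) retry=(0,0))
5. B CAS -> counter=7 r=(5,6) succ=(1,1) retry=(0,1)
6. B CAS -> counter=7 r=(5,6) succ=(1,1) retry=(0,2)
7. B LOAD -> counter=7 r=(5,7) succ=(1,1) retry=(0,2)
8. B CAS -> counter=8 r=(5,7) succ=(1,2) retry=(0,2)
9. B LOAD -> counter=8 r=(5,8) succ=(1,2) retry=(0,2)
10. B CAS -> counter=9 r=(5,8) succ=(1,3) retry=(0,2)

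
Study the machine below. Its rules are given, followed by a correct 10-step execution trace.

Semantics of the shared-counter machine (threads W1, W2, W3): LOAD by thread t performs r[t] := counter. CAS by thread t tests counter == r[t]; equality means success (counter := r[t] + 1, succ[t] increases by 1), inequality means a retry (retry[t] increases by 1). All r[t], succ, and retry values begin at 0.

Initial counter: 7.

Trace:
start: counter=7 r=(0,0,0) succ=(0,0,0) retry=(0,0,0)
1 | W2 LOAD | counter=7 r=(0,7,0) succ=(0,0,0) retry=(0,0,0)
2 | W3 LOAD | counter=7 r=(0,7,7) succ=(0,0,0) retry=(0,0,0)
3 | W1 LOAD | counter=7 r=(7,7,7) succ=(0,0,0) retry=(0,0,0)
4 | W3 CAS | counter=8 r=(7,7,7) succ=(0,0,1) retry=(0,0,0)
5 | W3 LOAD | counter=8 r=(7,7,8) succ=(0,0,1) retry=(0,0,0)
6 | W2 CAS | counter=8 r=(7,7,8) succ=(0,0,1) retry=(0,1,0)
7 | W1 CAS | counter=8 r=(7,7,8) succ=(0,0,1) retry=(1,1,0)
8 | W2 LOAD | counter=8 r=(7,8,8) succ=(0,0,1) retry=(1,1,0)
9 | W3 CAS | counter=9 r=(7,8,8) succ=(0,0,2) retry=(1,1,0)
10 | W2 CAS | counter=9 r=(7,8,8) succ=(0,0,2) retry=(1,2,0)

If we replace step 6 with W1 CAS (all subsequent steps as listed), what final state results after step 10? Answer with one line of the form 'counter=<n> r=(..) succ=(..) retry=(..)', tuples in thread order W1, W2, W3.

counter=9 r=(7,8,8) succ=(0,0,2) retry=(2,1,0)

(re-executing from step 6 with the substitution; state before step 6: counter=8 r=(7,7,8) succ=(0,0,1) retry=(0,0,0))
6 | W1 CAS | counter=8 r=(7,7,8) succ=(0,0,1) retry=(1,0,0)
7 | W1 CAS | counter=8 r=(7,7,8) succ=(0,0,1) retry=(2,0,0)
8 | W2 LOAD | counter=8 r=(7,8,8) succ=(0,0,1) retry=(2,0,0)
9 | W3 CAS | counter=9 r=(7,8,8) succ=(0,0,2) retry=(2,0,0)
10 | W2 CAS | counter=9 r=(7,8,8) succ=(0,0,2) retry=(2,1,0)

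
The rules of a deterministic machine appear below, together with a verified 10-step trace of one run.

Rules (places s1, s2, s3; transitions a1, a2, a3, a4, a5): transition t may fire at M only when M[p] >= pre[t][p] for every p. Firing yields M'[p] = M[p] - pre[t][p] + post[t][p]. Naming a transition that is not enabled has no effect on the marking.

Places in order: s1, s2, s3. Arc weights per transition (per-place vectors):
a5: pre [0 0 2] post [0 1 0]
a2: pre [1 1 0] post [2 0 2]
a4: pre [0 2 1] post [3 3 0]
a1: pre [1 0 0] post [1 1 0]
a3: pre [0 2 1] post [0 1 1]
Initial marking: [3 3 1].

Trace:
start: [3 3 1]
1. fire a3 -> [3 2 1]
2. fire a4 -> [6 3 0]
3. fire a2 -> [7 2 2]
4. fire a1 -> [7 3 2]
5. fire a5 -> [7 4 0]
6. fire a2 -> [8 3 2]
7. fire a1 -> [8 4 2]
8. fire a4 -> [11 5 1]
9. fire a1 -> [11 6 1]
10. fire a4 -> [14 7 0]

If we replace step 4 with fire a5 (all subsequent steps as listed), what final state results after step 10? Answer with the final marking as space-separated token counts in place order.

(re-executing from step 4 with the substitution; state before step 4: [7 2 2])
4. fire a5 -> [7 3 0]
5. fire a5 -> [7 3 0]
6. fire a2 -> [8 2 2]
7. fire a1 -> [8 3 2]
8. fire a4 -> [11 4 1]
9. fire a1 -> [11 5 1]
10. fire a4 -> [14 6 0]

14 6 0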